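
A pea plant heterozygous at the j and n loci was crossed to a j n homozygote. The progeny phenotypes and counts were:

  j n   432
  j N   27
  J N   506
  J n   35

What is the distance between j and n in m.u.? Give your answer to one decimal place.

The two most frequent classes, J N (506) and j n (432), are the parental types, so the F1 was J N / j n.
The recombinant classes are J n and j N: 35 + 27 = 62.
Recombination frequency = 62/1000 = 0.0620 ≈ 6.2%, i.e. 6.2 m.u.

6.2 m.u.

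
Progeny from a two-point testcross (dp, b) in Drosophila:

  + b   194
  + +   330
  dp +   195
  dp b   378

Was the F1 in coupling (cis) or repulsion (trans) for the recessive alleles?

cis

The two most frequent classes are + + (330) and dp b (378); these are the parental (non-recombinant) types.
So the F1 carried + + on one chromosome and dp b on the other — the recessive alleles are on the same chromosome (cis / coupling).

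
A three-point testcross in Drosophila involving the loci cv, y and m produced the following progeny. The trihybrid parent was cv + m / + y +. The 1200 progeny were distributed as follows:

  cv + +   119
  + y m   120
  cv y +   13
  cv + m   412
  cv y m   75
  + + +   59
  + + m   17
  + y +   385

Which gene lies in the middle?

The two rarest classes, + + m and cv y +, are the double crossovers. Comparing them with the parentals, only the cv allele has switched, so cv is the middle locus and the order is m – cv – y.

cv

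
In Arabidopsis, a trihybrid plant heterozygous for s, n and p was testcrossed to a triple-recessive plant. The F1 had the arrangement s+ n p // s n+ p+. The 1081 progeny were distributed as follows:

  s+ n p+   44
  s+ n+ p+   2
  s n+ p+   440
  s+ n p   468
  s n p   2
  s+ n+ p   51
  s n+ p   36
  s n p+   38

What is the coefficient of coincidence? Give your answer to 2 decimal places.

The two rarest classes, s n p and s+ n+ p+, are the double crossovers. Comparing them with the parentals, only the s allele has switched, so s is the middle locus and the order is p – s – n.
p–s: (80 + 4)/1081 = 0.0777; s–n: (89 + 4)/1081 = 0.0860.
Expected DCO frequency = 0.0777 × 0.0860 ≈ 0.00668; observed = 4/1081 ≈ 0.00370.
Coefficient of coincidence = 0.00370/0.00668 ≈ 0.55.

0.55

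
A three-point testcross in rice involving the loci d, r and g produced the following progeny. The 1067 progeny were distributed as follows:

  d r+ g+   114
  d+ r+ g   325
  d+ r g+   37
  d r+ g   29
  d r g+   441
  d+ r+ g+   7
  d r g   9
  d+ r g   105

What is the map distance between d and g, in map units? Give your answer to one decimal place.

7.7 map units

The two most frequent reciprocal classes, d+ r+ g and d r g+, are the parental types, so the F1 was d+ r+ g / d r g+.
The two rarest classes, d+ r+ g+ and d r g, are the double crossovers. Comparing them with the parentals, only the g allele has switched, so g is the middle locus and the order is r – g – d.
Crossovers in the g–d interval produce the single-crossover classes d r+ g and d+ r g+ (29 + 37 = 66) plus the double crossovers (16).
RF(g–d) = (66 + 16) / 1067 = 82/1067 = 0.0769 → 7.7 map units.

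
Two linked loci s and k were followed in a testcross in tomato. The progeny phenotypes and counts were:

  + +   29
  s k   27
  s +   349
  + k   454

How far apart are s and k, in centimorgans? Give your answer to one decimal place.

The two most frequent classes, + k (454) and s + (349), are the parental types, so the F1 was + k / s +.
The recombinant classes are + + and s k: 29 + 27 = 56.
Recombination frequency = 56/859 = 0.0652 ≈ 6.5%, i.e. 6.5 centimorgans.

6.5 centimorgans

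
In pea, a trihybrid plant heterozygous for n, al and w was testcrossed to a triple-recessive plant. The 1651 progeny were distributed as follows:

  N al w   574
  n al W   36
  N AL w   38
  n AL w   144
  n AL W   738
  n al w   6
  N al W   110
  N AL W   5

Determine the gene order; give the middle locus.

n

The two most frequent reciprocal classes, n AL W and N al w, are the parental types, so the F1 was n AL W / N al w.
The two rarest classes, N AL W and n al w, are the double crossovers. Comparing them with the parentals, only the n allele has switched, so n is the middle locus and the order is w – n – al.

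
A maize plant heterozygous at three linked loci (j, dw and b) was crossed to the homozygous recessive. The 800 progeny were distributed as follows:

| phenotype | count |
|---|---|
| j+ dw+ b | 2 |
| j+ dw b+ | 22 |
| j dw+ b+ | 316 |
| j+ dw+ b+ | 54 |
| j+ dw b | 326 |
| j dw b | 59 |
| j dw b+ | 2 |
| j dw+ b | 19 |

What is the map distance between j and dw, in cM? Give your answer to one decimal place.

14.6 cM

The two most frequent reciprocal classes, j dw+ b+ and j+ dw b, are the parental types, so the F1 was j dw+ b+ / j+ dw b.
The two rarest classes, j dw b+ and j+ dw+ b, are the double crossovers. Comparing them with the parentals, only the dw allele has switched, so dw is the middle locus and the order is j – dw – b.
Crossovers in the j–dw interval produce the single-crossover classes j+ dw+ b+ and j dw b (54 + 59 = 113) plus the double crossovers (4).
RF(j–dw) = (113 + 4) / 800 = 117/800 = 0.1462 → 14.6 cM.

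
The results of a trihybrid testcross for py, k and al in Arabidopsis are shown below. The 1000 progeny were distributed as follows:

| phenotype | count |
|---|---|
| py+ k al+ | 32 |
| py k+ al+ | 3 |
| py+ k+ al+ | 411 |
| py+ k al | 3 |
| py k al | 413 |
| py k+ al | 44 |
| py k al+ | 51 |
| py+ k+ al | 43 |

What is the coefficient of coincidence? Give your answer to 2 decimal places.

The two most frequent reciprocal classes, py+ k+ al+ and py k al, are the parental types, so the F1 was py+ k+ al+ / py k al.
The two rarest classes, py k+ al+ and py+ k al, are the double crossovers. Comparing them with the parentals, only the py allele has switched, so py is the middle locus and the order is al – py – k.
al–py: (94 + 6)/1000 = 0.1000; py–k: (76 + 6)/1000 = 0.0820.
Expected DCO frequency = 0.1000 × 0.0820 ≈ 0.00820; observed = 6/1000 ≈ 0.00600.
Coefficient of coincidence = 0.00600/0.00820 ≈ 0.73.

0.73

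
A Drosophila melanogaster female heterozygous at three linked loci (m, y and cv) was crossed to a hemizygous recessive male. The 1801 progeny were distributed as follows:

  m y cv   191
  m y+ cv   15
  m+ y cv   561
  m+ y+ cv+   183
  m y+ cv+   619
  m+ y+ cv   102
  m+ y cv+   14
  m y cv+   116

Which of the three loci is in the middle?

The two most frequent reciprocal classes, m+ y cv and m y+ cv+, are the parental types, so the F1 was m+ y cv / m y+ cv+.
The two rarest classes, m+ y cv+ and m y+ cv, are the double crossovers. Comparing them with the parentals, only the cv allele has switched, so cv is the middle locus and the order is m – cv – y.

cv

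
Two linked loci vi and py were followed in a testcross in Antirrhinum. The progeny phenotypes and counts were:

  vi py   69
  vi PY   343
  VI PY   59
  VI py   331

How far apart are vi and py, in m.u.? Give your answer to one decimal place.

16.0 m.u.

The two most frequent classes, VI py (331) and vi PY (343), are the parental types, so the F1 was VI py / vi PY.
The recombinant classes are VI PY and vi py: 59 + 69 = 128.
Recombination frequency = 128/802 = 0.1596 ≈ 16.0%, i.e. 16.0 m.u.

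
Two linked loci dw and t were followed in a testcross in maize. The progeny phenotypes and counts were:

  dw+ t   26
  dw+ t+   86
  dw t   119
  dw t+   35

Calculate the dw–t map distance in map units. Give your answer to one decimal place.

22.9 map units

The two most frequent classes, dw+ t+ (86) and dw t (119), are the parental types, so the F1 was dw+ t+ / dw t.
The recombinant classes are dw+ t and dw t+: 26 + 35 = 61.
Recombination frequency = 61/266 = 0.2293 ≈ 22.9%, i.e. 22.9 map units.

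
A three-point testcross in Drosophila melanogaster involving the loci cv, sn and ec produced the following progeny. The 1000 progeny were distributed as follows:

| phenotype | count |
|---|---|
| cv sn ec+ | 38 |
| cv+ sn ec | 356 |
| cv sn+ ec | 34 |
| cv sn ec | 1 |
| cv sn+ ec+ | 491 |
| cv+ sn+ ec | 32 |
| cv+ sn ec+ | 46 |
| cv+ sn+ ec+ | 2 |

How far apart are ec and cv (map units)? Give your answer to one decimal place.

8.3 map units

The two most frequent reciprocal classes, cv sn+ ec+ and cv+ sn ec, are the parental types, so the F1 was cv sn+ ec+ / cv+ sn ec.
The two rarest classes, cv+ sn+ ec+ and cv sn ec, are the double crossovers. Comparing them with the parentals, only the cv allele has switched, so cv is the middle locus and the order is ec – cv – sn.
Crossovers in the ec–cv interval produce the single-crossover classes cv sn+ ec and cv+ sn ec+ (34 + 46 = 80) plus the double crossovers (3).
RF(ec–cv) = (80 + 3) / 1000 = 83/1000 = 0.0830 → 8.3 map units.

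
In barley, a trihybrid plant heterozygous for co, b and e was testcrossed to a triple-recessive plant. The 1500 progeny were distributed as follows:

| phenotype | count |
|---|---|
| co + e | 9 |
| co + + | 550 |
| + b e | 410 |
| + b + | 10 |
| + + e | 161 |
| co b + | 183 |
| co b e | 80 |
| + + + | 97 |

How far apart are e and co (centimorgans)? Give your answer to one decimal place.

13.1 centimorgans

The two most frequent reciprocal classes, + b e and co + +, are the parental types, so the F1 was + b e / co + +.
The two rarest classes, + b + and co + e, are the double crossovers. Comparing them with the parentals, only the e allele has switched, so e is the middle locus and the order is co – e – b.
Crossovers in the co–e interval produce the single-crossover classes co b e and + + + (80 + 97 = 177) plus the double crossovers (19).
RF(co–e) = (177 + 19) / 1500 = 196/1500 = 0.1307 → 13.1 centimorgans.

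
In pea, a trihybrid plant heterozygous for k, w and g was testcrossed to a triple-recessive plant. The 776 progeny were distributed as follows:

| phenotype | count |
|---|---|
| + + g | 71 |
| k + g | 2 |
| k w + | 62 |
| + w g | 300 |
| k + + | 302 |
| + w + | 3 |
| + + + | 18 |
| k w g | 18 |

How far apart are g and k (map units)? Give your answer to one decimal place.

5.3 map units

The two most frequent reciprocal classes, k + + and + w g, are the parental types, so the F1 was k + + / + w g.
The two rarest classes, k + g and + w +, are the double crossovers. Comparing them with the parentals, only the g allele has switched, so g is the middle locus and the order is k – g – w.
Crossovers in the k–g interval produce the single-crossover classes + + + and k w g (18 + 18 = 36) plus the double crossovers (5).
RF(k–g) = (36 + 5) / 776 = 41/776 = 0.0528 → 5.3 map units.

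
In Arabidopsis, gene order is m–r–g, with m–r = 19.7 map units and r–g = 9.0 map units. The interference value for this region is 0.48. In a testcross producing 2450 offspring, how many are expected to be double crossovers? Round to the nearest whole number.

23

Map distances give recombination frequencies of 0.197 and 0.090 for the two intervals.
With interference 0.48 (so coincidence = 0.52), expected double-crossover frequency = 0.197 × 0.090 × 0.52 = 0.00922.
Expected number = 0.00922 × 2450 = 22.59 ≈ 23.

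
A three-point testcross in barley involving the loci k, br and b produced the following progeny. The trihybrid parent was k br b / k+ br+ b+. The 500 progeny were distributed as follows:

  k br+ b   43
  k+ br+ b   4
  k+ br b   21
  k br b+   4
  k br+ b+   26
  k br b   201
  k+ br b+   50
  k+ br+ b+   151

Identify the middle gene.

The two rarest classes, k br b+ and k+ br+ b, are the double crossovers. Comparing them with the parentals, only the b allele has switched, so b is the middle locus and the order is br – b – k.

b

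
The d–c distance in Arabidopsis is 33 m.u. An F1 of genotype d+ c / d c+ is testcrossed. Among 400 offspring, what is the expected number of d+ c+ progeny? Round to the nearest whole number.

66

A map distance of 33 m.u. corresponds to a recombination frequency of 0.330.
The F1 is d+ c / d c+, so d+ c+ is a recombinant gamete class with expected frequency r/2 = 0.330/2 = 0.1650.
Expected number = 0.1650 × 400 = 66.00 ≈ 66.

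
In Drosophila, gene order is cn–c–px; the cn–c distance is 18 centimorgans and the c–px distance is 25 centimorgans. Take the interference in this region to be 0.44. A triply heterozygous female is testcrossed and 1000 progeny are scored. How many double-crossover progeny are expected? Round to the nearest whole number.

25

Map distances give recombination frequencies of 0.180 and 0.250 for the two intervals.
With interference 0.44 (so coincidence = 0.56), expected double-crossover frequency = 0.180 × 0.250 × 0.56 = 0.02520.
Expected number = 0.02520 × 1000 = 25.20 ≈ 25.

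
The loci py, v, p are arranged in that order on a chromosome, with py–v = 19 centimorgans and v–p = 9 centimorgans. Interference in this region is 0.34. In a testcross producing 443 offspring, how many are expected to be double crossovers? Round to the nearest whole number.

Map distances give recombination frequencies of 0.190 and 0.090 for the two intervals.
With interference 0.34 (so coincidence = 0.66), expected double-crossover frequency = 0.190 × 0.090 × 0.66 = 0.01129.
Expected number = 0.01129 × 443 = 5.00 ≈ 5.

5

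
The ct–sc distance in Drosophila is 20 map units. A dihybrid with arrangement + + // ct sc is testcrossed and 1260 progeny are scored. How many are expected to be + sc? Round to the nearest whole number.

126

A map distance of 20 map units corresponds to a recombination frequency of 0.200.
The F1 is + + / ct sc, so + sc is a recombinant gamete class with expected frequency r/2 = 0.200/2 = 0.1000.
Expected number = 0.1000 × 1260 = 126.00 ≈ 126.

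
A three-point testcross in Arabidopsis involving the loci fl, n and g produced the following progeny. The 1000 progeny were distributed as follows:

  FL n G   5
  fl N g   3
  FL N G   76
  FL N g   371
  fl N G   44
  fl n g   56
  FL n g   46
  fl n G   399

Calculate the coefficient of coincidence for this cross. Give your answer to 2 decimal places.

The two most frequent reciprocal classes, fl n G and FL N g, are the parental types, so the F1 was fl n G / FL N g.
The two rarest classes, FL n G and fl N g, are the double crossovers. Comparing them with the parentals, only the fl allele has switched, so fl is the middle locus and the order is g – fl – n.
g–fl: (132 + 8)/1000 = 0.1400; fl–n: (90 + 8)/1000 = 0.0980.
Expected DCO frequency = 0.1400 × 0.0980 ≈ 0.01372; observed = 8/1000 ≈ 0.00800.
Coefficient of coincidence = 0.00800/0.01372 ≈ 0.58.

0.58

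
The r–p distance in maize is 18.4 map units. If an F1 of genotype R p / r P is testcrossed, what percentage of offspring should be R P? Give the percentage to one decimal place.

9.2%

A map distance of 18.4 map units corresponds to a recombination frequency of 0.184.
The F1 is R p / r P, so R P is a recombinant gamete class with expected frequency r/2 = 0.184/2 = 0.0920.
That is 0.0920 = 9.2% of the progeny.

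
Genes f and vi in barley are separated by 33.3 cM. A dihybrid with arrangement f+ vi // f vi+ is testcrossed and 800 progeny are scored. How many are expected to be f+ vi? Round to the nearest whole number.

A map distance of 33.3 cM corresponds to a recombination frequency of 0.333.
The F1 is f+ vi / f vi+, so f+ vi is a parental gamete class with expected frequency (1 − r)/2 = 0.667/2 = 0.3335.
Expected number = 0.3335 × 800 = 266.80 ≈ 267.

267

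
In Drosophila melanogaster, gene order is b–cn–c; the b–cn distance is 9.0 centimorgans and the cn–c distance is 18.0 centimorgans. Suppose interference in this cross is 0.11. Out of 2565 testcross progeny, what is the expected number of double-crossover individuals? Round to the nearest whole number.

37

Map distances give recombination frequencies of 0.090 and 0.180 for the two intervals.
With interference 0.11 (so coincidence = 0.89), expected double-crossover frequency = 0.090 × 0.180 × 0.89 = 0.01442.
Expected number = 0.01442 × 2565 = 36.98 ≈ 37.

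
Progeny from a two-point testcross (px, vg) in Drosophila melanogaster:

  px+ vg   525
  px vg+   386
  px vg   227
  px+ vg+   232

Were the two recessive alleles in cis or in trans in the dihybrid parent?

The two most frequent classes are px+ vg (525) and px vg+ (386); these are the parental (non-recombinant) types.
So the F1 carried px+ vg on one chromosome and px vg+ on the other — the recessive alleles are on opposite chromosomes (trans / repulsion).

trans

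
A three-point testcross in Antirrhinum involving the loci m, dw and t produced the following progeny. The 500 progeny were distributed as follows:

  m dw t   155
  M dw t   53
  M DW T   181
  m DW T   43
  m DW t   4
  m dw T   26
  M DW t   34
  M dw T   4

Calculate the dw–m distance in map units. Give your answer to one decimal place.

The two most frequent reciprocal classes, M DW T and m dw t, are the parental types, so the F1 was M DW T / m dw t.
The two rarest classes, M dw T and m DW t, are the double crossovers. Comparing them with the parentals, only the dw allele has switched, so dw is the middle locus and the order is t – dw – m.
Crossovers in the dw–m interval produce the single-crossover classes m DW T and M dw t (43 + 53 = 96) plus the double crossovers (8).
RF(dw–m) = (96 + 8) / 500 = 104/500 = 0.2080 → 20.8 map units.

20.8 map units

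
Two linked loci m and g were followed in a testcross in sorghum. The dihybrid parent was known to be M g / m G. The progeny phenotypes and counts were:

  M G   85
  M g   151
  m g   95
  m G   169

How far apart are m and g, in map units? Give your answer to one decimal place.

The recombinant classes are M G and m g: 85 + 95 = 180.
Recombination frequency = 180/500 = 0.3600 ≈ 36.0%, i.e. 36.0 map units.

36.0 map units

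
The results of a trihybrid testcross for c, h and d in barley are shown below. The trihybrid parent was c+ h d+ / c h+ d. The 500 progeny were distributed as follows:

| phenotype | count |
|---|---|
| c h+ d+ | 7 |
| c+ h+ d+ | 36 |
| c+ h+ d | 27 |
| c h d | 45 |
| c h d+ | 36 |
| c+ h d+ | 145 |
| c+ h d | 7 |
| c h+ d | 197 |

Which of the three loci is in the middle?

d

The two rarest classes, c+ h d and c h+ d+, are the double crossovers. Comparing them with the parentals, only the d allele has switched, so d is the middle locus and the order is c – d – h.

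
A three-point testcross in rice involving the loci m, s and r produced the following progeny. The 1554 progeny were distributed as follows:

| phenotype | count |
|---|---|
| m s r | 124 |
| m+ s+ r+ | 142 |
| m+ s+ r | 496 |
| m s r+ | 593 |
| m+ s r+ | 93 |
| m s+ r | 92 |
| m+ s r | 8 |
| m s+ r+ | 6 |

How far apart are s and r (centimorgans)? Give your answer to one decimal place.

18.0 centimorgans

The two most frequent reciprocal classes, m+ s+ r and m s r+, are the parental types, so the F1 was m+ s+ r / m s r+.
The two rarest classes, m+ s r and m s+ r+, are the double crossovers. Comparing them with the parentals, only the s allele has switched, so s is the middle locus and the order is r – s – m.
Crossovers in the r–s interval produce the single-crossover classes m+ s+ r+ and m s r (142 + 124 = 266) plus the double crossovers (14).
RF(r–s) = (266 + 14) / 1554 = 280/1554 = 0.1802 → 18.0 centimorgans.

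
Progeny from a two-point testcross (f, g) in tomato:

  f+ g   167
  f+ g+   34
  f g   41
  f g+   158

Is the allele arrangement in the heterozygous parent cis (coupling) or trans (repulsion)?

trans

The two most frequent classes are f+ g (167) and f g+ (158); these are the parental (non-recombinant) types.
So the F1 carried f+ g on one chromosome and f g+ on the other — the recessive alleles are on opposite chromosomes (trans / repulsion).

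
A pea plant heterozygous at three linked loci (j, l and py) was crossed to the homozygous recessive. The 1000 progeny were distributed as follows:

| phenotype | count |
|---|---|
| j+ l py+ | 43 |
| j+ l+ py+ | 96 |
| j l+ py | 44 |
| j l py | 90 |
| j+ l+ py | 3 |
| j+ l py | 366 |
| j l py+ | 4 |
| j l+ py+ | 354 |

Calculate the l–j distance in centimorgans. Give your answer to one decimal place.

19.3 centimorgans

The two most frequent reciprocal classes, j+ l py and j l+ py+, are the parental types, so the F1 was j+ l py / j l+ py+.
The two rarest classes, j+ l+ py and j l py+, are the double crossovers. Comparing them with the parentals, only the l allele has switched, so l is the middle locus and the order is j – l – py.
Crossovers in the j–l interval produce the single-crossover classes j l py and j+ l+ py+ (90 + 96 = 186) plus the double crossovers (7).
RF(j–l) = (186 + 7) / 1000 = 193/1000 = 0.1930 → 19.3 centimorgans.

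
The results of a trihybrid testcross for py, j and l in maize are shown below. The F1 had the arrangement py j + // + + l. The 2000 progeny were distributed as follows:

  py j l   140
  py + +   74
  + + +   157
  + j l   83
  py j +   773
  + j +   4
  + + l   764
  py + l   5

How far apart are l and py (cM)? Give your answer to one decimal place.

15.3 cM

The two rarest classes, + j + and py + l, are the double crossovers. Comparing them with the parentals, only the py allele has switched, so py is the middle locus and the order is l – py – j.
Crossovers in the l–py interval produce the single-crossover classes py j l and + + + (140 + 157 = 297) plus the double crossovers (9).
RF(l–py) = (297 + 9) / 2000 = 306/2000 = 0.1530 → 15.3 cM.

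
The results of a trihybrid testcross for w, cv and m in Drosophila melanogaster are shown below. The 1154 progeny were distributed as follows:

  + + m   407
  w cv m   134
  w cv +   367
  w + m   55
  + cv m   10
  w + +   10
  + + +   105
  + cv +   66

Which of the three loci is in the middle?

cv

The two most frequent reciprocal classes, w cv + and + + m, are the parental types, so the F1 was w cv + / + + m.
The two rarest classes, w + + and + cv m, are the double crossovers. Comparing them with the parentals, only the cv allele has switched, so cv is the middle locus and the order is m – cv – w.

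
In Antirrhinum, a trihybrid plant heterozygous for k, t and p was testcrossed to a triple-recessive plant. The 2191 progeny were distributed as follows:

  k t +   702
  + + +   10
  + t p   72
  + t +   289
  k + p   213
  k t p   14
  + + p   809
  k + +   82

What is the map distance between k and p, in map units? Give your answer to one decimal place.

The two most frequent reciprocal classes, k t + and + + p, are the parental types, so the F1 was k t + / + + p.
The two rarest classes, k t p and + + +, are the double crossovers. Comparing them with the parentals, only the p allele has switched, so p is the middle locus and the order is t – p – k.
Crossovers in the p–k interval produce the single-crossover classes + t + and k + p (289 + 213 = 502) plus the double crossovers (24).
RF(p–k) = (502 + 24) / 2191 = 526/2191 = 0.2401 → 24.0 map units.

24.0 map units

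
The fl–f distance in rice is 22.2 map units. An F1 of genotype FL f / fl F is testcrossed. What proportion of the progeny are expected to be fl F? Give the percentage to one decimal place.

38.9%

A map distance of 22.2 map units corresponds to a recombination frequency of 0.222.
The F1 is FL f / fl F, so fl F is a parental gamete class with expected frequency (1 − r)/2 = 0.778/2 = 0.3890.
That is 0.3890 = 38.9% of the progeny.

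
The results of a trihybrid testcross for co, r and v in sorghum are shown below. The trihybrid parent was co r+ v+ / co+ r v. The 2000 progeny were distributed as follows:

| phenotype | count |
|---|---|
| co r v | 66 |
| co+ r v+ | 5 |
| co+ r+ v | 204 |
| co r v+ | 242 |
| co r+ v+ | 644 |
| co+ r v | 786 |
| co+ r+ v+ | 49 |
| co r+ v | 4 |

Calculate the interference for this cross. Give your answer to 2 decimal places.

The two rarest classes, co r+ v and co+ r v+, are the double crossovers. Comparing them with the parentals, only the v allele has switched, so v is the middle locus and the order is r – v – co.
r–v: (446 + 9)/2000 = 0.2275; v–co: (115 + 9)/2000 = 0.0620.
Expected DCO frequency = 0.2275 × 0.0620 ≈ 0.01411; observed = 9/2000 ≈ 0.00450.
Coefficient of coincidence = 0.00450/0.01411 ≈ 0.32; interference = 1 − 0.32 = 0.68.

0.68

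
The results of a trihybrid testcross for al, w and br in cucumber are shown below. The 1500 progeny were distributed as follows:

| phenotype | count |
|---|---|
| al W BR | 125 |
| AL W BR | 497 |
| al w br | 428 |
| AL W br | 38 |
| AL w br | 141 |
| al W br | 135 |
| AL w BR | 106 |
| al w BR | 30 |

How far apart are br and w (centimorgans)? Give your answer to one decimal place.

20.6 centimorgans

The two most frequent reciprocal classes, al w br and AL W BR, are the parental types, so the F1 was al w br / AL W BR.
The two rarest classes, al w BR and AL W br, are the double crossovers. Comparing them with the parentals, only the br allele has switched, so br is the middle locus and the order is al – br – w.
Crossovers in the br–w interval produce the single-crossover classes al W br and AL w BR (135 + 106 = 241) plus the double crossovers (68).
RF(br–w) = (241 + 68) / 1500 = 309/1500 = 0.2060 → 20.6 centimorgans.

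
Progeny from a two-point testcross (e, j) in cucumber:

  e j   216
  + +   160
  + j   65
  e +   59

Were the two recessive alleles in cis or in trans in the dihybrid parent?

cis

The two most frequent classes are + + (160) and e j (216); these are the parental (non-recombinant) types.
So the F1 carried + + on one chromosome and e j on the other — the recessive alleles are on the same chromosome (cis / coupling).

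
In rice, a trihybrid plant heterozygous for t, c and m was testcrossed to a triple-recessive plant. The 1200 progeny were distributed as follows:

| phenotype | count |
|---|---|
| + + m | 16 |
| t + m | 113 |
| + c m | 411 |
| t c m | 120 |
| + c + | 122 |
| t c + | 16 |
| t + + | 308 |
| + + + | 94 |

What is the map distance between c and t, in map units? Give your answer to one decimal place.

The two most frequent reciprocal classes, t + + and + c m, are the parental types, so the F1 was t + + / + c m.
The two rarest classes, t c + and + + m, are the double crossovers. Comparing them with the parentals, only the c allele has switched, so c is the middle locus and the order is t – c – m.
Crossovers in the t–c interval produce the single-crossover classes + + + and t c m (94 + 120 = 214) plus the double crossovers (32).
RF(t–c) = (214 + 32) / 1200 = 246/1200 = 0.2050 → 20.5 map units.

20.5 map units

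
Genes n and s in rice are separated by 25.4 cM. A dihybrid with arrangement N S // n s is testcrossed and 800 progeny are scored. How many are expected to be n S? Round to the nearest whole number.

A map distance of 25.4 cM corresponds to a recombination frequency of 0.254.
The F1 is N S / n s, so n S is a recombinant gamete class with expected frequency r/2 = 0.254/2 = 0.1270.
Expected number = 0.1270 × 800 = 101.60 ≈ 102.

102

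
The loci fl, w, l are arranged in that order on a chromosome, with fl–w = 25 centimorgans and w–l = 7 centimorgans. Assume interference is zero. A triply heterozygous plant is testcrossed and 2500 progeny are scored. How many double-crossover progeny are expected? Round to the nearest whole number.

Map distances give recombination frequencies of 0.250 and 0.070 for the two intervals.
With no interference, expected double-crossover frequency = 0.250 × 0.070 = 0.01750.
Expected number = 0.01750 × 2500 = 43.75 ≈ 44.

44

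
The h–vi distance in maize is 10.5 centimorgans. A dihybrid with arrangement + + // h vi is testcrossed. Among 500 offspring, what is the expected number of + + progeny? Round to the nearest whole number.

224

A map distance of 10.5 centimorgans corresponds to a recombination frequency of 0.105.
The F1 is + + / h vi, so + + is a parental gamete class with expected frequency (1 − r)/2 = 0.895/2 = 0.4475.
Expected number = 0.4475 × 500 = 223.75 ≈ 224.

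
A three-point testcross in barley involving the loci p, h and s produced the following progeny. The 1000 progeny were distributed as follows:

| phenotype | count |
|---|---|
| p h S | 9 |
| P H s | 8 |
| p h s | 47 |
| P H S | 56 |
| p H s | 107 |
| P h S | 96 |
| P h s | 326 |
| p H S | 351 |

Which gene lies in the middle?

h

The two most frequent reciprocal classes, P h s and p H S, are the parental types, so the F1 was P h s / p H S.
The two rarest classes, P H s and p h S, are the double crossovers. Comparing them with the parentals, only the h allele has switched, so h is the middle locus and the order is p – h – s.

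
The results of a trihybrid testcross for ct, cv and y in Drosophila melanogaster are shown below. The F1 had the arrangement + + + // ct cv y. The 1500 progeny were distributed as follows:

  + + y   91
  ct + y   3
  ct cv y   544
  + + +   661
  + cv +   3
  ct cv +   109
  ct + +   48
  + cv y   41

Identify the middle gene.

cv

The two rarest classes, + cv + and ct + y, are the double crossovers. Comparing them with the parentals, only the cv allele has switched, so cv is the middle locus and the order is y – cv – ct.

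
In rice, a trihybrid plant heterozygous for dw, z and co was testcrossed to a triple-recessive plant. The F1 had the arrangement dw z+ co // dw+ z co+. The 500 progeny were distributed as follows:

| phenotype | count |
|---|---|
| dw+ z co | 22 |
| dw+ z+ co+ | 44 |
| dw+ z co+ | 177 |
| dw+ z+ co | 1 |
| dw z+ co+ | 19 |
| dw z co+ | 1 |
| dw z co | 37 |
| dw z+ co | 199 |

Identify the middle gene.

dw

The two rarest classes, dw+ z+ co and dw z co+, are the double crossovers. Comparing them with the parentals, only the dw allele has switched, so dw is the middle locus and the order is z – dw – co.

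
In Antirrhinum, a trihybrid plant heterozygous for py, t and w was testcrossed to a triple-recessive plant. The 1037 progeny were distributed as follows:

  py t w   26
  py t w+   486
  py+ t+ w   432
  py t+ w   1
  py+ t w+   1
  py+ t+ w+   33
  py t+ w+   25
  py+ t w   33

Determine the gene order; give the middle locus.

py

The two most frequent reciprocal classes, py t w+ and py+ t+ w, are the parental types, so the F1 was py t w+ / py+ t+ w.
The two rarest classes, py+ t w+ and py t+ w, are the double crossovers. Comparing them with the parentals, only the py allele has switched, so py is the middle locus and the order is t – py – w.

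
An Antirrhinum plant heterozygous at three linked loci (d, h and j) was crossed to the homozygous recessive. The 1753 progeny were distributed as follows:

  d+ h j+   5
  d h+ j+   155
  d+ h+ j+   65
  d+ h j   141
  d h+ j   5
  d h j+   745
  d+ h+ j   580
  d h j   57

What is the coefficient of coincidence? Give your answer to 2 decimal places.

The two most frequent reciprocal classes, d h j+ and d+ h+ j, are the parental types, so the F1 was d h j+ / d+ h+ j.
The two rarest classes, d+ h j+ and d h+ j, are the double crossovers. Comparing them with the parentals, only the d allele has switched, so d is the middle locus and the order is h – d – j.
h–d: (296 + 10)/1753 = 0.1746; d–j: (122 + 10)/1753 = 0.0753.
Expected DCO frequency = 0.1746 × 0.0753 ≈ 0.01315; observed = 10/1753 ≈ 0.00570.
Coefficient of coincidence = 0.00570/0.01315 ≈ 0.43.

0.43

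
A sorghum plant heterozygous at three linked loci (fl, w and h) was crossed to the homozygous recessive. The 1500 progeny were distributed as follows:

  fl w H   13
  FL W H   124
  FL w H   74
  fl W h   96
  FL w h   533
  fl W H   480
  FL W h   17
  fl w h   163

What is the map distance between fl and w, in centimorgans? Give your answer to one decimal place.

The two most frequent reciprocal classes, fl W H and FL w h, are the parental types, so the F1 was fl W H / FL w h.
The two rarest classes, fl w H and FL W h, are the double crossovers. Comparing them with the parentals, only the w allele has switched, so w is the middle locus and the order is h – w – fl.
Crossovers in the w–fl interval produce the single-crossover classes FL W H and fl w h (124 + 163 = 287) plus the double crossovers (30).
RF(w–fl) = (287 + 30) / 1500 = 317/1500 = 0.2113 → 21.1 centimorgans.

21.1 centimorgans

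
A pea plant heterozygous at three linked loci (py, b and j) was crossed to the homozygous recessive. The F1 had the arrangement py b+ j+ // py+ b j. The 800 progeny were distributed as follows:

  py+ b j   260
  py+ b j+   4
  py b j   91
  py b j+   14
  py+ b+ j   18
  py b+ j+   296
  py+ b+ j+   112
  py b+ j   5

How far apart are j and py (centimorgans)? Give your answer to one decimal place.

The two rarest classes, py b+ j and py+ b j+, are the double crossovers. Comparing them with the parentals, only the j allele has switched, so j is the middle locus and the order is b – j – py.
Crossovers in the j–py interval produce the single-crossover classes py+ b+ j+ and py b j (112 + 91 = 203) plus the double crossovers (9).
RF(j–py) = (203 + 9) / 800 = 212/800 = 0.2650 → 26.5 centimorgans.

26.5 centimorgans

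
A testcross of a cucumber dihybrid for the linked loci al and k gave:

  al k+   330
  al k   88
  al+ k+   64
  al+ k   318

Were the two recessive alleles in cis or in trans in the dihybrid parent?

The two most frequent classes are al+ k (318) and al k+ (330); these are the parental (non-recombinant) types.
So the F1 carried al+ k on one chromosome and al k+ on the other — the recessive alleles are on opposite chromosomes (trans / repulsion).

trans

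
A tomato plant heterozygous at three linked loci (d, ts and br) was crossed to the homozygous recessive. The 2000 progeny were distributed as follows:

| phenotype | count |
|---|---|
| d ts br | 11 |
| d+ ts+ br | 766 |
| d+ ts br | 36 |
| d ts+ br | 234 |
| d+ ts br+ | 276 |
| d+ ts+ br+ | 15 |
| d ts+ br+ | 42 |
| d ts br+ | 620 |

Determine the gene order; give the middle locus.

br

The two most frequent reciprocal classes, d+ ts+ br and d ts br+, are the parental types, so the F1 was d+ ts+ br / d ts br+.
The two rarest classes, d+ ts+ br+ and d ts br, are the double crossovers. Comparing them with the parentals, only the br allele has switched, so br is the middle locus and the order is d – br – ts.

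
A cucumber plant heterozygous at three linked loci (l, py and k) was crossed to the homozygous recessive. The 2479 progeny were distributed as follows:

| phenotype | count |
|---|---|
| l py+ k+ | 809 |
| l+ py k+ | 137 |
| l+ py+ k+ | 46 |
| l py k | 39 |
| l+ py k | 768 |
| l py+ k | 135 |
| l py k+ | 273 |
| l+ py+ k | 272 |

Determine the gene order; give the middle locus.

l

The two most frequent reciprocal classes, l+ py k and l py+ k+, are the parental types, so the F1 was l+ py k / l py+ k+.
The two rarest classes, l py k and l+ py+ k+, are the double crossovers. Comparing them with the parentals, only the l allele has switched, so l is the middle locus and the order is k – l – py.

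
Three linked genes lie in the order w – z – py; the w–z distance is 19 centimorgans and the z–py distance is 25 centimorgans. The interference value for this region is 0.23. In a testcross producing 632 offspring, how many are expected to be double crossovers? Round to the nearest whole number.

23

Map distances give recombination frequencies of 0.190 and 0.250 for the two intervals.
With interference 0.23 (so coincidence = 0.77), expected double-crossover frequency = 0.190 × 0.250 × 0.77 = 0.03658.
Expected number = 0.03658 × 632 = 23.12 ≈ 23.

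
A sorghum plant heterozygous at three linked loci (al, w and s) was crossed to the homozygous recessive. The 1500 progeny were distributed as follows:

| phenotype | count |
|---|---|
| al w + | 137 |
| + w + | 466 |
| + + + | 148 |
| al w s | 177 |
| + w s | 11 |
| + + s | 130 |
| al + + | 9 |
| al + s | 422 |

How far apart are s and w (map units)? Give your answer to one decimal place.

23.0 map units

The two most frequent reciprocal classes, al + s and + w +, are the parental types, so the F1 was al + s / + w +.
The two rarest classes, al + + and + w s, are the double crossovers. Comparing them with the parentals, only the s allele has switched, so s is the middle locus and the order is al – s – w.
Crossovers in the s–w interval produce the single-crossover classes al w s and + + + (177 + 148 = 325) plus the double crossovers (20).
RF(s–w) = (325 + 20) / 1500 = 345/1500 = 0.2300 → 23.0 map units.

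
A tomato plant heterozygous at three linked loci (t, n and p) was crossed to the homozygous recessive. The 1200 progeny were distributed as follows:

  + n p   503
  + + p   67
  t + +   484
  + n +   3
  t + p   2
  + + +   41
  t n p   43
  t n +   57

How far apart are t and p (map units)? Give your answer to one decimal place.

7.4 map units

The two most frequent reciprocal classes, t + + and + n p, are the parental types, so the F1 was t + + / + n p.
The two rarest classes, t + p and + n +, are the double crossovers. Comparing them with the parentals, only the p allele has switched, so p is the middle locus and the order is t – p – n.
Crossovers in the t–p interval produce the single-crossover classes + + + and t n p (41 + 43 = 84) plus the double crossovers (5).
RF(t–p) = (84 + 5) / 1200 = 89/1200 = 0.0742 → 7.4 map units.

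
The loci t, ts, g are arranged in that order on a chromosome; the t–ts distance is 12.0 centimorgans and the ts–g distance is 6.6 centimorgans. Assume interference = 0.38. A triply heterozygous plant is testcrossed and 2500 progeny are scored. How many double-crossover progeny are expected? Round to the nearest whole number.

12

Map distances give recombination frequencies of 0.120 and 0.066 for the two intervals.
With interference 0.38 (so coincidence = 0.62), expected double-crossover frequency = 0.120 × 0.066 × 0.62 = 0.00491.
Expected number = 0.00491 × 2500 = 12.28 ≈ 12.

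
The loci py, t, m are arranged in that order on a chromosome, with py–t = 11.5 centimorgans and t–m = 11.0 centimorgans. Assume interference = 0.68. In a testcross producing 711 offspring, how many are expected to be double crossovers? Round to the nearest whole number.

Map distances give recombination frequencies of 0.115 and 0.110 for the two intervals.
With interference 0.68 (so coincidence = 0.32), expected double-crossover frequency = 0.115 × 0.110 × 0.32 = 0.00405.
Expected number = 0.00405 × 711 = 2.88 ≈ 3.

3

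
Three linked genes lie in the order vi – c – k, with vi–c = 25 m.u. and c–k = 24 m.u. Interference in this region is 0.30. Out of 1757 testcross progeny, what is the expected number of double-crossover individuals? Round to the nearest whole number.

74

Map distances give recombination frequencies of 0.250 and 0.240 for the two intervals.
With interference 0.30 (so coincidence = 0.70), expected double-crossover frequency = 0.250 × 0.240 × 0.70 = 0.04200.
Expected number = 0.04200 × 1757 = 73.79 ≈ 74.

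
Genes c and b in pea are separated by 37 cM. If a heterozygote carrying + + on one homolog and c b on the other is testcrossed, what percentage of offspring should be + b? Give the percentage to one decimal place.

18.5%

A map distance of 37 cM corresponds to a recombination frequency of 0.370.
The F1 is + + / c b, so + b is a recombinant gamete class with expected frequency r/2 = 0.370/2 = 0.1850.
That is 0.1850 = 18.5% of the progeny.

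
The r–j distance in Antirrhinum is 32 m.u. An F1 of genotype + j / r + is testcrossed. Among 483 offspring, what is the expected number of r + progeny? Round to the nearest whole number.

A map distance of 32 m.u. corresponds to a recombination frequency of 0.320.
The F1 is + j / r +, so r + is a parental gamete class with expected frequency (1 − r)/2 = 0.680/2 = 0.3400.
Expected number = 0.3400 × 483 = 164.22 ≈ 164.

164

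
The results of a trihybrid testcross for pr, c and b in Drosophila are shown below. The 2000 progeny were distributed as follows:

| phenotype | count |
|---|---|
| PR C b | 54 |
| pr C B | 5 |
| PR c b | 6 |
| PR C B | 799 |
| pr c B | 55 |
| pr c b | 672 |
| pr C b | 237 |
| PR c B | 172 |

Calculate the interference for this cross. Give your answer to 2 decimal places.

0.56

The two most frequent reciprocal classes, PR C B and pr c b, are the parental types, so the F1 was PR C B / pr c b.
The two rarest classes, pr C B and PR c b, are the double crossovers. Comparing them with the parentals, only the pr allele has switched, so pr is the middle locus and the order is b – pr – c.
b–pr: (109 + 11)/2000 = 0.0600; pr–c: (409 + 11)/2000 = 0.2100.
Expected DCO frequency = 0.0600 × 0.2100 ≈ 0.01260; observed = 11/2000 ≈ 0.00550.
Coefficient of coincidence = 0.00550/0.01260 ≈ 0.44; interference = 1 − 0.44 = 0.56.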